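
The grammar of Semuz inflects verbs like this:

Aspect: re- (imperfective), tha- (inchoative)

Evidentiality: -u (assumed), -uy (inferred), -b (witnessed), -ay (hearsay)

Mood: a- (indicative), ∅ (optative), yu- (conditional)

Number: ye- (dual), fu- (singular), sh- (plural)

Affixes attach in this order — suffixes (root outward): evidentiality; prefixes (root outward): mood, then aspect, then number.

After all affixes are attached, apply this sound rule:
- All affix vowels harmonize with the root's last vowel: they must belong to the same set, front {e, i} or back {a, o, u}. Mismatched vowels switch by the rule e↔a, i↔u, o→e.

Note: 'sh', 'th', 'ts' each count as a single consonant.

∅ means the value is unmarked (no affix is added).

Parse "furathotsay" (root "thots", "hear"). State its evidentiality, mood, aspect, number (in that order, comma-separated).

Segment: fu-re-thots-ay.
evidentiality: -ay → hearsay.
mood: ∅ → optative.
aspect: re- → imperfective.
number: fu- → singular.

hearsay, optative, imperfective, singular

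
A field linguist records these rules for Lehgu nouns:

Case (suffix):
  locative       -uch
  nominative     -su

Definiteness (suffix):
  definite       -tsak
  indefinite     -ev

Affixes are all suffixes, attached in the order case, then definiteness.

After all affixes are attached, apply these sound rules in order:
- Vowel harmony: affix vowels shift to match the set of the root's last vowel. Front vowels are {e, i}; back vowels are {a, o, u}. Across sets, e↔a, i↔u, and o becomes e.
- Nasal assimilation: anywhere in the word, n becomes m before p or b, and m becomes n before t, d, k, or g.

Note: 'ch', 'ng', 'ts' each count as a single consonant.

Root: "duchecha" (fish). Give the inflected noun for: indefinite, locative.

Attach case locative -uch → duchechauch.
Attach definiteness indefinite -ev → duchechauchev.
Apply vowel harmony: duchechauchev → duchechauchav.
Nasal assimilation: no change.

duchechauchav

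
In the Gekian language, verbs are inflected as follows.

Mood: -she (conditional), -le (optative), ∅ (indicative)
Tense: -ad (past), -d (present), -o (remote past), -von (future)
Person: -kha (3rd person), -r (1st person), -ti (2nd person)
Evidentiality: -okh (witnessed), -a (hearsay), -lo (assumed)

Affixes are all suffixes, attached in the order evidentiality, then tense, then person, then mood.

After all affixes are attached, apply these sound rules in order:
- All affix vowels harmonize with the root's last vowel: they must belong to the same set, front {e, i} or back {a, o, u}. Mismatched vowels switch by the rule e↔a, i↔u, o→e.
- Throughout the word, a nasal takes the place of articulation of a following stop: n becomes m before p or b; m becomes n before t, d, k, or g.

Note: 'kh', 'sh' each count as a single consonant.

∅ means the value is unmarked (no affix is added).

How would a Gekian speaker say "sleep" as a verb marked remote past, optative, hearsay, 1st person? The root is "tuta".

Attach evidentiality hearsay -a → tutaa.
Attach tense remote past -o → tutaao.
Attach person 1st person -r → tutaaor.
Attach mood optative -le → tutaaorle.
Apply vowel harmony: tutaaorle → tutaaorla.
Nasal assimilation: no change.

tutaaorla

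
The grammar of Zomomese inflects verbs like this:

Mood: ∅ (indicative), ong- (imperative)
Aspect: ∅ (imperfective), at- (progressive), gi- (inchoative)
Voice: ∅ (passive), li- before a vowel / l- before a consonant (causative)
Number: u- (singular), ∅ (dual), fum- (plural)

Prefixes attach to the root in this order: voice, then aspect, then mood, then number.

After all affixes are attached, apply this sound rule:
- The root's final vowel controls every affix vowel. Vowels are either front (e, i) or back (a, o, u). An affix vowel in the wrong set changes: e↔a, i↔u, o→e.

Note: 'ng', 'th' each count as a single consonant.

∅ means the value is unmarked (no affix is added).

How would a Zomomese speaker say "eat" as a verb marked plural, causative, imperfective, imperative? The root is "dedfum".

Attach voice causative l- (before consonant 'd') → ldedfum.
aspect = imperfective: zero marking, form stays ldedfum.
Attach mood imperative ong- → ongldedfum.
Attach number plural fum- → fumongldedfum.
Vowel harmony: no change.

fumongldedfum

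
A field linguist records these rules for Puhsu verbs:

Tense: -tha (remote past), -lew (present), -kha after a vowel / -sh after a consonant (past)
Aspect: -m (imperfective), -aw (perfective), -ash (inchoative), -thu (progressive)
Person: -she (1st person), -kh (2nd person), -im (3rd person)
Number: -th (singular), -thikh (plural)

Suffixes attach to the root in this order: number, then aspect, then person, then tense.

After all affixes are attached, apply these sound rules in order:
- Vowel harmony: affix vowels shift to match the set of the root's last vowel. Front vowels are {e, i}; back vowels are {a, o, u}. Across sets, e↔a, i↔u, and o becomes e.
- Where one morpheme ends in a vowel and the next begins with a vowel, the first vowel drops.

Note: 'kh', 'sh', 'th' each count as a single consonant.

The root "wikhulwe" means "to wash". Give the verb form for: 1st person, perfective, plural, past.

Attach number plural -thikh → wikhulwethikh.
Attach aspect perfective -aw → wikhulwethikhaw.
Attach person 1st person -she → wikhulwethikhawshe.
Attach tense past -kha (after vowel 'e') → wikhulwethikhawshekha.
Apply vowel harmony: wikhulwethikhawshekha → wikhulwethikhewshekhe.
Vowel deletion: no change.

wikhulwethikhewshekhe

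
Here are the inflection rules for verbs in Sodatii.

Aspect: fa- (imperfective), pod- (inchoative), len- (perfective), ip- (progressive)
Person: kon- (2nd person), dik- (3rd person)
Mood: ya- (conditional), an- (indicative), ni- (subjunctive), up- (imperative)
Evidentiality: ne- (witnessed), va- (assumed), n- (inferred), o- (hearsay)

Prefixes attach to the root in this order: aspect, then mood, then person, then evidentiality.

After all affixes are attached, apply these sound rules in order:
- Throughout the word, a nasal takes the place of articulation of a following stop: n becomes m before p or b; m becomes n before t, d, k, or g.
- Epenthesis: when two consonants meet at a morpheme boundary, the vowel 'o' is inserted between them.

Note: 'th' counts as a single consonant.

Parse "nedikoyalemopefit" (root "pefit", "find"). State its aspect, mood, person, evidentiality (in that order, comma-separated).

Segment: ne-dik-ya-len-pefit.
aspect: len- → perfective.
mood: ya- → conditional.
person: dik- → 3rd person.
evidentiality: ne- → witnessed.

perfective, conditional, 3rd person, witnessed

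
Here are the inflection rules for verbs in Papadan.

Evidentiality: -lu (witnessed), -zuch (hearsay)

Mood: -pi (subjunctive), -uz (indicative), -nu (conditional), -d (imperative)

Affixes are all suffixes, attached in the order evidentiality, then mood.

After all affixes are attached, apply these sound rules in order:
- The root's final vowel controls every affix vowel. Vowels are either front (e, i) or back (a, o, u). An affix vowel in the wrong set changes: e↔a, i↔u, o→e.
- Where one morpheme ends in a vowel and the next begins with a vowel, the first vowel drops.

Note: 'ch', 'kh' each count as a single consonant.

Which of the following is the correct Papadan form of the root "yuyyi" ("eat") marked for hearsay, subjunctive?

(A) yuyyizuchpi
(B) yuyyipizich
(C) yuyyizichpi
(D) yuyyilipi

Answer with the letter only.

Attach evidentiality hearsay -zuch → yuyyizuch.
Attach mood subjunctive -pi → yuyyizuchpi.
Apply vowel harmony: yuyyizuchpi → yuyyizichpi.
Vowel deletion: no change.
So the correct form is yuyyizichpi, option (C).
(D) yuyyilipi is wrong: it uses witnessed instead of hearsay for evidentiality.
(A) yuyyizuchpi is wrong: it fails to apply the sound rule(s).
(B) yuyyipizich is wrong: it has the affixes in the wrong order.

C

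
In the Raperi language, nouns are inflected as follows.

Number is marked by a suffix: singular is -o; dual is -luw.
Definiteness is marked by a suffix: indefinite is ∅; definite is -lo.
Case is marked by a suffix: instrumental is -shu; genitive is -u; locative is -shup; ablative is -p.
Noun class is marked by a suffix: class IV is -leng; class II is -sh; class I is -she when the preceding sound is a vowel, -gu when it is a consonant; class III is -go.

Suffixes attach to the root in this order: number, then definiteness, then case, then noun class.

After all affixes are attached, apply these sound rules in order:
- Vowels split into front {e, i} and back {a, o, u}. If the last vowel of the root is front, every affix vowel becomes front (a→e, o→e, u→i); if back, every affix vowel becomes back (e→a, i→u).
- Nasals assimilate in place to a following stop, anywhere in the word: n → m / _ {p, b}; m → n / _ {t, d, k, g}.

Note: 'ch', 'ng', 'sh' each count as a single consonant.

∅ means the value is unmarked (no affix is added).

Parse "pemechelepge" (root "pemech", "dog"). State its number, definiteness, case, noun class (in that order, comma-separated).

Segment: pemech-o-lo-p-go.
number: -o → singular.
definiteness: -lo → definite.
case: -p → ablative.
noun class: -go → class III.

singular, definite, ablative, class III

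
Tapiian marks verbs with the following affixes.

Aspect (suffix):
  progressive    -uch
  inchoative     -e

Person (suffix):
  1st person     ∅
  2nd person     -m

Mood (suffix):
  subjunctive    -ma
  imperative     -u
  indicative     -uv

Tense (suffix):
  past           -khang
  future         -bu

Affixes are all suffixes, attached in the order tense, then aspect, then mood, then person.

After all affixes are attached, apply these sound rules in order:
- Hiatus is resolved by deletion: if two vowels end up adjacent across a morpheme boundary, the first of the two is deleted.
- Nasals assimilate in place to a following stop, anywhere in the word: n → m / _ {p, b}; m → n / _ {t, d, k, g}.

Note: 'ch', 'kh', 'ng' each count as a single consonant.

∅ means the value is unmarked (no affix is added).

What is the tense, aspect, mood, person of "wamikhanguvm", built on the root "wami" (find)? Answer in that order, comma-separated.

Segment: wami-khang-e-uv-m.
tense: -khang → past.
aspect: -e → inchoative.
mood: -uv → indicative.
person: -m → 2nd person.

past, inchoative, indicative, 2nd person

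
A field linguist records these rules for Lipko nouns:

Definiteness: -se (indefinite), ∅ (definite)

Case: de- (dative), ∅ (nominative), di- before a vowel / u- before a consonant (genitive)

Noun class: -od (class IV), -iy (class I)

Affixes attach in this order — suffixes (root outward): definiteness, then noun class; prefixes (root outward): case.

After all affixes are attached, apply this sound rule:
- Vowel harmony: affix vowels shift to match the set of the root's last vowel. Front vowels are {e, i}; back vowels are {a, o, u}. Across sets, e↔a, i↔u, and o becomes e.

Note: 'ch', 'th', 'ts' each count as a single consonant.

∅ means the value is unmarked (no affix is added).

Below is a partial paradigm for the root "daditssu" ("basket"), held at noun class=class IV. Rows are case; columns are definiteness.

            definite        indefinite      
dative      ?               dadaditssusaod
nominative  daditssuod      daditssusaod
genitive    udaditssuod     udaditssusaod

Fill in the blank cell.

definiteness = definite: zero marking, form stays daditssu.
Attach case dative de- → dedaditssu.
Attach noun class class IV -od → dedaditssuod.
Apply vowel harmony: dedaditssuod → dadaditssuod.

dadaditssuod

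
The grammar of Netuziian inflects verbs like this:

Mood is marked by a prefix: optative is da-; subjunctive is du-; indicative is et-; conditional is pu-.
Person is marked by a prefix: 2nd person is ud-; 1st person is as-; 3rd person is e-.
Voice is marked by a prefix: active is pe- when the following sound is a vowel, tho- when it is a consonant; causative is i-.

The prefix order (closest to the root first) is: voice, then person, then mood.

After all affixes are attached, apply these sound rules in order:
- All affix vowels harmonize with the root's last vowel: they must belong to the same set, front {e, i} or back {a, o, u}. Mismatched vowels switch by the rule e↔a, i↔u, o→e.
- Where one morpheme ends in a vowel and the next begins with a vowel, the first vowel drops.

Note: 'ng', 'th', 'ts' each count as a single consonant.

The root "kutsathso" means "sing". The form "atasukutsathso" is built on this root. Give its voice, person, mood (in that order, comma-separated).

causative, 1st person, indicative

Segment: et-as-i-kutsathso.
voice: i- → causative.
person: as- → 1st person.
mood: et- → indicative.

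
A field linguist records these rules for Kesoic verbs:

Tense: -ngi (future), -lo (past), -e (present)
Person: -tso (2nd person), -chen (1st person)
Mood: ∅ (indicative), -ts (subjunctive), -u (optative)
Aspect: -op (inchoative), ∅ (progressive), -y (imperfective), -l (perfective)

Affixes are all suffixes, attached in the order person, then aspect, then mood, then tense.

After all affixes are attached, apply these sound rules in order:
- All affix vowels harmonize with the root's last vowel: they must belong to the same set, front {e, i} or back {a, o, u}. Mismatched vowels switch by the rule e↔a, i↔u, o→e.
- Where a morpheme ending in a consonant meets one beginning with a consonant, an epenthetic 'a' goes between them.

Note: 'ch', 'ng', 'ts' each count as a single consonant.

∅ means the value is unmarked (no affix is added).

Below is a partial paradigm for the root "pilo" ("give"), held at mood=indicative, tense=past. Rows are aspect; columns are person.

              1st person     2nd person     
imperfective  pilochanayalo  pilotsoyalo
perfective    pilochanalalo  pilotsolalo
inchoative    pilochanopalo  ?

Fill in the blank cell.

Attach person 2nd person -tso → pilotso.
Attach aspect inchoative -op → pilotsoop.
mood = indicative: zero marking, form stays pilotsoop.
Attach tense past -lo → pilotsooplo.
Vowel harmony: no change.
Apply epenthesis: pilotsooplo → pilotsoopalo.

pilotsoopalo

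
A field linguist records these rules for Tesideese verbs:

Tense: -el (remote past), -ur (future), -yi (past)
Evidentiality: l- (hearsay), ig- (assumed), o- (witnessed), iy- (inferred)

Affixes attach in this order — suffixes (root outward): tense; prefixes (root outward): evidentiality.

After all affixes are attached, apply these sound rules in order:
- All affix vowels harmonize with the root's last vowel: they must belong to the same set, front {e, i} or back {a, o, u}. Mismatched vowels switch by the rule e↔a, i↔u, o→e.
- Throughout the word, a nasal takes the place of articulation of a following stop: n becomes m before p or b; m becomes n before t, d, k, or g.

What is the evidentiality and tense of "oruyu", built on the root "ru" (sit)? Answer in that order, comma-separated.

witnessed, past

Segment: o-ru-yi.
evidentiality: o- → witnessed.
tense: -yi → past.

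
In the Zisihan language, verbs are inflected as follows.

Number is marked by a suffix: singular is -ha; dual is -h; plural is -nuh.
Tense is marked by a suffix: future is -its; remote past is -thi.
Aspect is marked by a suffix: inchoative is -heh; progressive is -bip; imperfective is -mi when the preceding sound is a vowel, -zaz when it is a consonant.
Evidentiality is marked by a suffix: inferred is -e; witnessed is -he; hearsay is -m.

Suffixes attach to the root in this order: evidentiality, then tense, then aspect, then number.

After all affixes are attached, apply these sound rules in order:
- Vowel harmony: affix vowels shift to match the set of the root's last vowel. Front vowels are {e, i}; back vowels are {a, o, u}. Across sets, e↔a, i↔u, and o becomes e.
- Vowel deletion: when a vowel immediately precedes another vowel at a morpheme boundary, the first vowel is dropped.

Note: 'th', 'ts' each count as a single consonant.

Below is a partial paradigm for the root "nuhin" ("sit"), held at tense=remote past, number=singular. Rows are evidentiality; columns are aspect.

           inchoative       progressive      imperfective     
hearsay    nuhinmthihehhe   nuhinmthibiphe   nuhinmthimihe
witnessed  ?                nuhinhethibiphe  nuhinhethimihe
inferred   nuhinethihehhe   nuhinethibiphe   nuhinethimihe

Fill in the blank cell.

Attach evidentiality witnessed -he → nuhinhe.
Attach tense remote past -thi → nuhinhethi.
Attach aspect inchoative -heh → nuhinhethiheh.
Attach number singular -ha → nuhinhethihehha.
Apply vowel harmony: nuhinhethihehha → nuhinhethihehhe.
Vowel deletion: no change.

nuhinhethihehhe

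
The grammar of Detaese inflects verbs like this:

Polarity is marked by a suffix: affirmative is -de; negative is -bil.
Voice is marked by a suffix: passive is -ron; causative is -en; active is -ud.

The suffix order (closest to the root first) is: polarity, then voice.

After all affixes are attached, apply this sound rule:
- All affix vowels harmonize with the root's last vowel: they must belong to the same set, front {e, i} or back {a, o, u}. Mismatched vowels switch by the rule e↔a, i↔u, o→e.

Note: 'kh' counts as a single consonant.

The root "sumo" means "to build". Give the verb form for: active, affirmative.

sumodaud

Attach polarity affirmative -de → sumode.
Attach voice active -ud → sumodeud.
Apply vowel harmony: sumodeud → sumodaud.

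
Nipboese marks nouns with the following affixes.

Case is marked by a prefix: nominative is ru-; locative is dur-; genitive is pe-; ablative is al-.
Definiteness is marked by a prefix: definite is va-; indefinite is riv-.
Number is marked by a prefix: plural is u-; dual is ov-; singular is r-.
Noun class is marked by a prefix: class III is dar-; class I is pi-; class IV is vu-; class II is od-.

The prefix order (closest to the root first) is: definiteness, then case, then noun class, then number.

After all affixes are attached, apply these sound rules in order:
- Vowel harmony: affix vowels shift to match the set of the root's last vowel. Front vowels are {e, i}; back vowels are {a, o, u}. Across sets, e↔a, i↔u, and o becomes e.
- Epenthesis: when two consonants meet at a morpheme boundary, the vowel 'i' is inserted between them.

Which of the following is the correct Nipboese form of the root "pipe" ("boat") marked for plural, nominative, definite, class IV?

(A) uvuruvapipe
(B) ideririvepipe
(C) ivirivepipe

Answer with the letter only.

C

Attach definiteness definite va- → vapipe.
Attach case nominative ru- → ruvapipe.
Attach noun class class IV vu- → vuruvapipe.
Attach number plural u- → uvuruvapipe.
Apply vowel harmony: uvuruvapipe → ivirivepipe.
Epenthesis: no change.
So the correct form is ivirivepipe, option (C).
(B) ideririvepipe is wrong: it uses class III instead of class IV for noun class.
(A) uvuruvapipe is wrong: it fails to apply the sound rule(s).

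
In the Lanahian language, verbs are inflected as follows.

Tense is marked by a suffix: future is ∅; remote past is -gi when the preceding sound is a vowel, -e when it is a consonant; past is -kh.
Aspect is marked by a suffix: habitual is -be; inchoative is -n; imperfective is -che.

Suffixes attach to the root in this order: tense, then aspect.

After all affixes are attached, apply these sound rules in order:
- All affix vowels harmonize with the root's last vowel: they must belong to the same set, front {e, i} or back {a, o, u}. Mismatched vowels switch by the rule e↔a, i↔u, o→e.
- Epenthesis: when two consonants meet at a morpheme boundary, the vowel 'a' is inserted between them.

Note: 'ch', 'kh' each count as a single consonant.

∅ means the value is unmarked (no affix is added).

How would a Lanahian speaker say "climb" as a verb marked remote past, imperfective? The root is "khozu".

khozugucha

Attach tense remote past -gi (after vowel 'u') → khozugi.
Attach aspect imperfective -che → khozugiche.
Apply vowel harmony: khozugiche → khozugucha.
Epenthesis: no change.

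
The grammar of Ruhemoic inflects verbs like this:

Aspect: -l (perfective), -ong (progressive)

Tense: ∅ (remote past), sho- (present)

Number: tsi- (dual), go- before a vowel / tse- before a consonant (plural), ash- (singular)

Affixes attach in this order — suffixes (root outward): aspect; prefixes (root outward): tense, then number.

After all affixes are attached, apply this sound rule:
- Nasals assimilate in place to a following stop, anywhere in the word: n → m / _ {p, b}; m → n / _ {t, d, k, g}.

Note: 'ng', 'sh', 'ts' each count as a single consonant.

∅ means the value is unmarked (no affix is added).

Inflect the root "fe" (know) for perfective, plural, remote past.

tsefel

Attach aspect perfective -l → fel.
tense = remote past: zero marking, form stays fel.
Attach number plural tse- (before consonant 'f') → tsefel.
Nasal assimilation: no change.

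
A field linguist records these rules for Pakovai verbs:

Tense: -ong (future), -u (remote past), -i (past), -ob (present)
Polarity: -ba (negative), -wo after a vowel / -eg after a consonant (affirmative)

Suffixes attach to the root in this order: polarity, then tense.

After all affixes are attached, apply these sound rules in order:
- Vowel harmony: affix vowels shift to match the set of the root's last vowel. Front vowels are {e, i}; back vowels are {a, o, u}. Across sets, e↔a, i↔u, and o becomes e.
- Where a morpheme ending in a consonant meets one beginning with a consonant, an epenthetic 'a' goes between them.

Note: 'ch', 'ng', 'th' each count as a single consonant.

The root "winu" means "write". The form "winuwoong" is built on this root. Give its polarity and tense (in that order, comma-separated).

Segment: winu-wo-ong.
polarity: -wo/eg → affirmative.
tense: -ong → future.

affirmative, future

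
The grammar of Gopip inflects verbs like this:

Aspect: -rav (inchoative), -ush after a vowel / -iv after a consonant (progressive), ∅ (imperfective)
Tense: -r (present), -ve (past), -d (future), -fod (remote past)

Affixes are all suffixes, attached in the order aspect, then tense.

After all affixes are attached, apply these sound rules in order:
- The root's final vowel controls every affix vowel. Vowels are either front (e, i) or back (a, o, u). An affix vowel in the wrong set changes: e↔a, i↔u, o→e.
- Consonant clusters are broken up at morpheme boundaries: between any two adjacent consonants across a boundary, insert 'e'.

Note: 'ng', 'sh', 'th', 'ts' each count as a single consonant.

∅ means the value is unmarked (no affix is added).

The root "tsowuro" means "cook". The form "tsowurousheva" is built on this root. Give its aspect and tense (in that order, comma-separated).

progressive, past

Segment: tsowuro-ush-ve.
aspect: -ush/iv → progressive.
tense: -ve → past.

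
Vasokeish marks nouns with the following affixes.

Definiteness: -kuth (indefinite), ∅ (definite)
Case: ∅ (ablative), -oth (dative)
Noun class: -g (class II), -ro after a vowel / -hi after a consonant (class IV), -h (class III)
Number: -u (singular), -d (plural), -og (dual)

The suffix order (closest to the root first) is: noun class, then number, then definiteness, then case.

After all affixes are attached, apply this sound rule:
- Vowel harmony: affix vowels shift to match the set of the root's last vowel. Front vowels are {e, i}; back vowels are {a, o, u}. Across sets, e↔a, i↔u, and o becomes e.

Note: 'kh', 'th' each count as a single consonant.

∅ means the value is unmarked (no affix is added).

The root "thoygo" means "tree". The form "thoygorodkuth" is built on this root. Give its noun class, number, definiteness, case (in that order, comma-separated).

class IV, plural, indefinite, ablative

Segment: thoygo-ro-d-kuth.
noun class: -ro/hi → class IV.
number: -d → plural.
definiteness: -kuth → indefinite.
case: ∅ → ablative.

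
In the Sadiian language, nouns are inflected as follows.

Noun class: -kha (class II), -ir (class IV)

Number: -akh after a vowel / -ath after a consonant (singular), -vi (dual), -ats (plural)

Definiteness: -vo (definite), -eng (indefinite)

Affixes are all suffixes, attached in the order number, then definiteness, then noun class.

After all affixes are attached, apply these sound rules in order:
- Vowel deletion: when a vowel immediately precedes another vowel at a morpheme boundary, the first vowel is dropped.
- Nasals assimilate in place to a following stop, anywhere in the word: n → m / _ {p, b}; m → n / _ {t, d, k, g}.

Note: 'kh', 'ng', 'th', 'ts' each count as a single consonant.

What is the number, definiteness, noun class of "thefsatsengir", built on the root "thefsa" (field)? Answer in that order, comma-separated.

plural, indefinite, class IV

Segment: thefsa-ats-eng-ir.
number: -ats → plural.
definiteness: -eng → indefinite.
noun class: -ir → class IV.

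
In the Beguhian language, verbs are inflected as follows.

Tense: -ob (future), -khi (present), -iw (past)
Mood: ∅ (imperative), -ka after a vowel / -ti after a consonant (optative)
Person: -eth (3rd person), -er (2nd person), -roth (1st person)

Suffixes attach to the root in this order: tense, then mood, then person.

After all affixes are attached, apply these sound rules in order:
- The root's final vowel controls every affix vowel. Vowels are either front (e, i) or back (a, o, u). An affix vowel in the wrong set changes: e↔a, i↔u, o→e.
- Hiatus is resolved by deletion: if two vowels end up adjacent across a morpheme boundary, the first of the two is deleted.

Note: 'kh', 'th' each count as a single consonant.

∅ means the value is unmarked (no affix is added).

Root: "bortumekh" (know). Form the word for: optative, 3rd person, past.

bortumekhiwteth

Attach tense past -iw → bortumekhiw.
Attach mood optative -ti (after consonant 'w') → bortumekhiwti.
Attach person 3rd person -eth → bortumekhiwtieth.
Vowel harmony: no change.
Apply vowel deletion: bortumekhiwtieth → bortumekhiwteth.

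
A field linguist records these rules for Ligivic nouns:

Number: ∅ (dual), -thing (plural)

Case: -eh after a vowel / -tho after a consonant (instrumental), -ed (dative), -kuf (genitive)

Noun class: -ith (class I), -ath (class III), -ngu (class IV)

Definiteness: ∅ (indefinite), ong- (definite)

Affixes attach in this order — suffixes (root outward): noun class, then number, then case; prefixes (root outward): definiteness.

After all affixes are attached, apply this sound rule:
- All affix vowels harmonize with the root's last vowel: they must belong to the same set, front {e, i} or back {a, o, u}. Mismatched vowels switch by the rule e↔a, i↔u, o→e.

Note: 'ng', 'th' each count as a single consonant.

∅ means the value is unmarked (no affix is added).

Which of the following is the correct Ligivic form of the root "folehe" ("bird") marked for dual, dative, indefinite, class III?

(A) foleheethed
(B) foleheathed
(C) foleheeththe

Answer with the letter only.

A

Attach noun class class III -ath → foleheath.
number = dual: zero marking, form stays foleheath.
Attach case dative -ed → foleheathed.
definiteness = indefinite: zero marking, form stays foleheathed.
Apply vowel harmony: foleheathed → foleheethed.
So the correct form is foleheethed, option (A).
(C) foleheeththe is wrong: it uses instrumental instead of dative for case.
(B) foleheathed is wrong: it fails to apply the sound rule(s).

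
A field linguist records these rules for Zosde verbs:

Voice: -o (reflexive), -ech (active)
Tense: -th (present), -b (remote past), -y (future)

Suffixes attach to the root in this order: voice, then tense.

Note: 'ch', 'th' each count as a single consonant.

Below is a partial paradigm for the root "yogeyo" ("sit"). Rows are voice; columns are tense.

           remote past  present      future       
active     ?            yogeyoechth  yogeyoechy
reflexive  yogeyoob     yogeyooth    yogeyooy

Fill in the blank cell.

Attach voice active -ech → yogeyoech.
Attach tense remote past -b → yogeyoechb.

yogeyoechb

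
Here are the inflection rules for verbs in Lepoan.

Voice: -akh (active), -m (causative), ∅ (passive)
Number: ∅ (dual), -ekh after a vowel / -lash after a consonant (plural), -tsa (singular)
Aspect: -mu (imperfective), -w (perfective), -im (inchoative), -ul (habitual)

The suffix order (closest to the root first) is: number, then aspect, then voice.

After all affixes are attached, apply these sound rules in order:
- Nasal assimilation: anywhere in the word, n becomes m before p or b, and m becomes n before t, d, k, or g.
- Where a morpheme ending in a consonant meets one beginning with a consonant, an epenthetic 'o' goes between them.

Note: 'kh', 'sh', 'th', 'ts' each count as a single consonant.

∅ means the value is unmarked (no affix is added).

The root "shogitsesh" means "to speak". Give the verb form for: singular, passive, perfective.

shogitseshotsaw

Attach number singular -tsa → shogitseshtsa.
Attach aspect perfective -w → shogitseshtsaw.
voice = passive: zero marking, form stays shogitseshtsaw.
Nasal assimilation: no change.
Apply epenthesis: shogitseshtsaw → shogitseshotsaw.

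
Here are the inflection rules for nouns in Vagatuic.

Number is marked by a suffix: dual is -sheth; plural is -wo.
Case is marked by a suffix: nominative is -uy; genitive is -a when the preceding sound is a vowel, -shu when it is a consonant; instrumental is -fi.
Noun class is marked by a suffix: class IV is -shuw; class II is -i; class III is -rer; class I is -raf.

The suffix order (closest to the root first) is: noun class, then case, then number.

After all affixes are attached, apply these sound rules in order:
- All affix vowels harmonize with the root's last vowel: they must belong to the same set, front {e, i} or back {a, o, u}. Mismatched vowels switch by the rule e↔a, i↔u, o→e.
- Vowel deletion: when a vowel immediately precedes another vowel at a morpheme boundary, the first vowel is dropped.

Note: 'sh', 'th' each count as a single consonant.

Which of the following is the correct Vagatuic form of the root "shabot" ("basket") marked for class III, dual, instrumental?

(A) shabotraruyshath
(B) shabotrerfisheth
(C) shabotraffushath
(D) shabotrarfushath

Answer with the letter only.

D

Attach noun class class III -rer → shabotrer.
Attach case instrumental -fi → shabotrerfi.
Attach number dual -sheth → shabotrerfisheth.
Apply vowel harmony: shabotrerfisheth → shabotrarfushath.
Vowel deletion: no change.
So the correct form is shabotrarfushath, option (D).
(A) shabotraruyshath is wrong: it uses nominative instead of instrumental for case.
(C) shabotraffushath is wrong: it uses class I instead of class III for noun class.
(B) shabotrerfisheth is wrong: it fails to apply the sound rule(s).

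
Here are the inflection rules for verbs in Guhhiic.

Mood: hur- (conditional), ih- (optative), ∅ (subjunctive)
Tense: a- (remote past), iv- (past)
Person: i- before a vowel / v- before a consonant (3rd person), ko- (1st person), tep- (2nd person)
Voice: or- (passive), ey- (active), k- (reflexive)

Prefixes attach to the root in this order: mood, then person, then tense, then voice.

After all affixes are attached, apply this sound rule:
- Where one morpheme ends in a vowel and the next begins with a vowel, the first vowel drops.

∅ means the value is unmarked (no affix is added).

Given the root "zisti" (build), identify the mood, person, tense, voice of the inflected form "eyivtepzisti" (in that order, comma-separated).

subjunctive, 2nd person, past, active

Segment: ey-iv-tep-zisti.
mood: ∅ → subjunctive.
person: tep- → 2nd person.
tense: iv- → past.
voice: ey- → active.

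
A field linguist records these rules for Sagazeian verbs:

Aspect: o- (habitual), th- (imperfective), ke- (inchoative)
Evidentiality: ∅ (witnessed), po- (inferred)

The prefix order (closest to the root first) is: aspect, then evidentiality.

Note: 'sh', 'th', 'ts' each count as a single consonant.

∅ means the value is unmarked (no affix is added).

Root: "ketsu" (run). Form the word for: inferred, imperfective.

pothketsu

Attach aspect imperfective th- → thketsu.
Attach evidentiality inferred po- → pothketsu.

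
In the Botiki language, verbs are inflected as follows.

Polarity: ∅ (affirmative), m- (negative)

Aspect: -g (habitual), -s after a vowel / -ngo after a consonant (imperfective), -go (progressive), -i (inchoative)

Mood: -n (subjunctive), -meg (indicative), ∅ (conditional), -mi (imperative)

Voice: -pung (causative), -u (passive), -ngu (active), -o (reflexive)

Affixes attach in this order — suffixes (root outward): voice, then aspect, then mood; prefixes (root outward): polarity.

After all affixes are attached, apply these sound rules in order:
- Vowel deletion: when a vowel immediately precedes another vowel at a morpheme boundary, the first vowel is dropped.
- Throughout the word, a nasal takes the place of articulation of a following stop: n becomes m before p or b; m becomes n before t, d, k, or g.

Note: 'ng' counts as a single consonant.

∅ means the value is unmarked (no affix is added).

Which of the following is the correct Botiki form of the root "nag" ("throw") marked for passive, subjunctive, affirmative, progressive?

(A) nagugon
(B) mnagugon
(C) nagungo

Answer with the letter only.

A

polarity = affirmative: zero marking, form stays nag.
Attach voice passive -u → nagu.
Attach aspect progressive -go → nagugo.
Attach mood subjunctive -n → nagugon.
Vowel deletion: no change.
Nasal assimilation: no change.
So the correct form is nagugon, option (A).
(C) nagungo is wrong: it has the affixes in the wrong order.
(B) mnagugon is wrong: it uses negative instead of affirmative for polarity.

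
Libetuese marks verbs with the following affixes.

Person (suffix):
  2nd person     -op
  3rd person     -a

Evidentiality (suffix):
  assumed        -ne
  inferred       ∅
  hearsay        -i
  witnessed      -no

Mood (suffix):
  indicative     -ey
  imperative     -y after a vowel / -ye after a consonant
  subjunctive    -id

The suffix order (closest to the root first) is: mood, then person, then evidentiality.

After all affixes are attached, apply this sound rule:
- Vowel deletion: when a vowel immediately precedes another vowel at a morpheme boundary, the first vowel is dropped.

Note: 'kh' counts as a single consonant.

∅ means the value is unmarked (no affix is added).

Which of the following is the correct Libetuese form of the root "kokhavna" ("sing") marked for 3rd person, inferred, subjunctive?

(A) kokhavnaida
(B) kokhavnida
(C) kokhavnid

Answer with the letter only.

Attach mood subjunctive -id → kokhavnaid.
Attach person 3rd person -a → kokhavnaida.
evidentiality = inferred: zero marking, form stays kokhavnaida.
Apply vowel deletion: kokhavnaida → kokhavnida.
So the correct form is kokhavnida, option (B).
(C) kokhavnid is wrong: it has the affixes in the wrong order.
(A) kokhavnaida is wrong: it fails to apply the sound rule(s).

B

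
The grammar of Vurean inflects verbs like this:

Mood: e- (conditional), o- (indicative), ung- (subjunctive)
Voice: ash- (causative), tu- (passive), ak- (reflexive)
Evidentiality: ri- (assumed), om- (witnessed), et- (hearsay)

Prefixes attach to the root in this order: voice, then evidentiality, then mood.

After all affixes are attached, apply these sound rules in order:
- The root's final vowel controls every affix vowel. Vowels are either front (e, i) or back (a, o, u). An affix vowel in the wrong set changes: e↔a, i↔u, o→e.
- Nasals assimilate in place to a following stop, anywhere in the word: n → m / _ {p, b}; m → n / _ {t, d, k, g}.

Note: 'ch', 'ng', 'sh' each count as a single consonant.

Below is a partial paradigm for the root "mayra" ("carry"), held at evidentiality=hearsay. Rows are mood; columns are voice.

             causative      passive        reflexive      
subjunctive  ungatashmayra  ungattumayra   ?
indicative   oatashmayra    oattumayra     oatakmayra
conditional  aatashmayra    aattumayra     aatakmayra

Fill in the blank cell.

ungatakmayra

Attach voice reflexive ak- → akmayra.
Attach evidentiality hearsay et- → etakmayra.
Attach mood subjunctive ung- → ungetakmayra.
Apply vowel harmony: ungetakmayra → ungatakmayra.
Nasal assimilation: no change.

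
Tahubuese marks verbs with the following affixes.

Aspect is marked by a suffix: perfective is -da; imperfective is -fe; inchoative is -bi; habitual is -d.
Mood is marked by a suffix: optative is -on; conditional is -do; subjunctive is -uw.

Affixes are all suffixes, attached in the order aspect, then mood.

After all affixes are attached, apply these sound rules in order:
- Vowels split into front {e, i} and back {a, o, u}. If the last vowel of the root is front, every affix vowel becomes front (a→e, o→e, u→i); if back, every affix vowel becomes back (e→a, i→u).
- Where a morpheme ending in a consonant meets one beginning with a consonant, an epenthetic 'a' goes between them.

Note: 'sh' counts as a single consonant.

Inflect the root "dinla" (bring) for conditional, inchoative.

dinlabudo

Attach aspect inchoative -bi → dinlabi.
Attach mood conditional -do → dinlabido.
Apply vowel harmony: dinlabido → dinlabudo.
Epenthesis: no change.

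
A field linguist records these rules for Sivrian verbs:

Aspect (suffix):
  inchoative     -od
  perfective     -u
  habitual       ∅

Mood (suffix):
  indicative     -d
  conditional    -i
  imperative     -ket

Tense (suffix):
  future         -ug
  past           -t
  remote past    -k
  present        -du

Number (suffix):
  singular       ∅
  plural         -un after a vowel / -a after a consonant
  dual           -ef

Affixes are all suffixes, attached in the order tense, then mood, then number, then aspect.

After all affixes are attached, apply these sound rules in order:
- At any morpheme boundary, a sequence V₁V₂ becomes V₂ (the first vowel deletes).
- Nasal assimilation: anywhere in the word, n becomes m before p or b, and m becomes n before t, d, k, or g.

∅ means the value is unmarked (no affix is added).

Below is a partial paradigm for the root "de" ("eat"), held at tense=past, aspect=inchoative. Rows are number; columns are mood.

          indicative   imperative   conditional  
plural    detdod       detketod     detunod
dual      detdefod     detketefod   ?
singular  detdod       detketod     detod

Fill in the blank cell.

detefod

Attach tense past -t → det.
Attach mood conditional -i → deti.
Attach number dual -ef → detief.
Attach aspect inchoative -od → detiefod.
Apply vowel deletion: detiefod → detefod.
Nasal assimilation: no change.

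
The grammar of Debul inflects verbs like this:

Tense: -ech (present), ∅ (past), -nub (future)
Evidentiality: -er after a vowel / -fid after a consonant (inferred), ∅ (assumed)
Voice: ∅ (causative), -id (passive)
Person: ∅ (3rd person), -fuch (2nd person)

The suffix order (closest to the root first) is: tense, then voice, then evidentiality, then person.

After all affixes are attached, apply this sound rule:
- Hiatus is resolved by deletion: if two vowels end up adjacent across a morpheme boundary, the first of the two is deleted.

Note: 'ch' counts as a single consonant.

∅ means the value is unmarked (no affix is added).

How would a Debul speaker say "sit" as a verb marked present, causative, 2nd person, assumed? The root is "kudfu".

kudfechfuch

Attach tense present -ech → kudfuech.
voice = causative: zero marking, form stays kudfuech.
evidentiality = assumed: zero marking, form stays kudfuech.
Attach person 2nd person -fuch → kudfuechfuch.
Apply vowel deletion: kudfuechfuch → kudfechfuch.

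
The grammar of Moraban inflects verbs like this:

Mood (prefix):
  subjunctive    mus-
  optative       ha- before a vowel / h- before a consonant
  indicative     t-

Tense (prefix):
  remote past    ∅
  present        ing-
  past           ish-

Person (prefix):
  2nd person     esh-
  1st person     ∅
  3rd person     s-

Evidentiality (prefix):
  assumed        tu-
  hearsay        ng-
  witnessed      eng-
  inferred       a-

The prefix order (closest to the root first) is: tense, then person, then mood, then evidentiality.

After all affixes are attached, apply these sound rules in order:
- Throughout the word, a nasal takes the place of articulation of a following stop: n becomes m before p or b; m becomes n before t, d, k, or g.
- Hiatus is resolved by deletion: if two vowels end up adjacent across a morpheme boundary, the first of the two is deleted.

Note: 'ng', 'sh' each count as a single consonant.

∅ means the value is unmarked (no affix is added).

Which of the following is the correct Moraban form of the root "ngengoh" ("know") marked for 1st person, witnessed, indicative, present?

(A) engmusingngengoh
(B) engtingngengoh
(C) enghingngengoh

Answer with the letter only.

B

Attach tense present ing- → ingngengoh.
person = 1st person: zero marking, form stays ingngengoh.
Attach mood indicative t- → tingngengoh.
Attach evidentiality witnessed eng- → engtingngengoh.
Nasal assimilation: no change.
Vowel deletion: no change.
So the correct form is engtingngengoh, option (B).
(A) engmusingngengoh is wrong: it uses subjunctive instead of indicative for mood.
(C) enghingngengoh is wrong: it uses optative instead of indicative for mood.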